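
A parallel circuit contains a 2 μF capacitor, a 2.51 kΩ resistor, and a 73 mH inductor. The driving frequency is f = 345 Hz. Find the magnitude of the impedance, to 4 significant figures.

ω = 2πf = 2168 rad/s
X_L = ωL = 158.2 Ω
X_C = 1/(ωC) = 230.7 Ω
Parallel: admittances add. Y = 1/R + 1/(jωL) + jωC
Y = (0.0003984 − j0.001984) S
|Y| = 0.002024 S → |Z| = 1/|Y| = 494.2 Ω, ∠Z = −∠Y = 78.65°

494.2 Ω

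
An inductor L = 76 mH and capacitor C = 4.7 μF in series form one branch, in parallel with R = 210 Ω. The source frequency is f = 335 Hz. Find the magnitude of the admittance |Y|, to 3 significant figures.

ω = 2πf = 2105 rad/s
X_L = ωL = 160 Ω
X_C = 1/(ωC) = 101 Ω
Branch 1: Z₁ = R = 210 Ω
Branch 2 (series LC): Z₂ = j(X_L − X_C) = j58.9 Ω
Parallel: Z = Z₁Z₂/(Z₁+Z₂), |Z| = 56.7 Ω, ∠Z = 74.3°
|Y| = 1/|Z| = 17.6 mS

17.6 mS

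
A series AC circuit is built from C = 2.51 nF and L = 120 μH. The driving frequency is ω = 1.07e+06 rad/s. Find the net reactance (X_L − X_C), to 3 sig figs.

-244 Ω

X_L = ωL = 128 Ω
X_C = 1/(ωC) = 372 Ω
X = 128 − 372 = -244 Ω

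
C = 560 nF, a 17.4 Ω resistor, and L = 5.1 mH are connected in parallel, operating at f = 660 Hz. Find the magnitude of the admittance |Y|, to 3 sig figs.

ω = 2πf = 4147 rad/s
X_L = ωL = 21.1 Ω
X_C = 1/(ωC) = 431 Ω
Parallel: admittances add. Y = 1/R + 1/(jωL) + jωC
Y = (0.0575 − j0.0450) S
|Y| = 0.0730 S → |Z| = 1/|Y| = 13.7 Ω, ∠Z = −∠Y = 38.0°

73.0 mS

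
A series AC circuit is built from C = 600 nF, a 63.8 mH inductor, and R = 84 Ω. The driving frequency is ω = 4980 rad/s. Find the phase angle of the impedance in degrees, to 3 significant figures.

-11.4°

X_L = ωL = 318 Ω
X_C = 1/(ωC) = 335 Ω
Net reactance X = X_L − X_C = -16.9 Ω
Z = 84.0 − j16.9 Ω
|Z| = √(84.0² + 16.9²) = 85.7 Ω
∠Z = arctan(-16.9/84.0) = -11.4°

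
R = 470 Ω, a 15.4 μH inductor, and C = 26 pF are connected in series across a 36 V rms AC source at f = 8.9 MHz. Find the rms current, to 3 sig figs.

ω = 2πf = 5.592e+07 rad/s
X_L = ωL = 861 Ω
X_C = 1/(ωC) = 688 Ω
Net reactance X = X_L − X_C = 173 Ω
Z = 470 + j173 Ω
|Z| = √(470² + 173²) = 501 Ω
I = V/|Z| = 36/501 = 71.9 mA

71.9 mA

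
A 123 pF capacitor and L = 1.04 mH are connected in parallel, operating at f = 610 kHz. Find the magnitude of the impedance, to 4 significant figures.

4534 Ω

ω = 2πf = 3.833e+06 rad/s
X_L = ωL = 3986 Ω
X_C = 1/(ωC) = 2121 Ω
Parallel: admittances add. Y = 1/(jωL) + jωC
Y = (0 + j0.0002206) S
|Y| = 0.0002206 S → |Z| = 1/|Y| = 4534 Ω, ∠Z = −∠Y = -90.00°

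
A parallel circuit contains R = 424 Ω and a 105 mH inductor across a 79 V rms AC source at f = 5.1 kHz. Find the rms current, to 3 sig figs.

ω = 2πf = 32040 rad/s
X_L = ωL = 3360 Ω
Parallel: admittances add. Y = 1/R + 1/(jωL)
Y = (0.00236 − j0.000297) S
|Y| = 0.00238 S → |Z| = 1/|Y| = 421 Ω, ∠Z = −∠Y = 7.18°
I = V/|Z| = 79/421 = 188 mA

188 mA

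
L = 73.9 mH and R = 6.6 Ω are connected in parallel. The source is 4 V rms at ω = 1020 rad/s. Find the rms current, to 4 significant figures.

608.4 mA

X_L = ωL = 75.38 Ω
Parallel: admittances add. Y = 1/R + 1/(jωL)
Y = (0.1515 − j0.01327) S
|Y| = 0.1521 S → |Z| = 1/|Y| = 6.575 Ω, ∠Z = −∠Y = 5.004°
I = V/|Z| = 4/6.575 = 608.4 mA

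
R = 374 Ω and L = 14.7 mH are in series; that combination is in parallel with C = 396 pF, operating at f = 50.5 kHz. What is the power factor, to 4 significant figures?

0.1919

ω = 2πf = 317300 rad/s
X_L = ωL = 4664 Ω
X_C = 1/(ωC) = 7959 Ω
Branch 1 (R+jX_L): Z₁ = 374.0 + j4664 Ω, |Z₁| = 4679 Ω
Branch 2 (−jX_C): Z₂ = −j7959 Ω
Parallel: Z = Z₁Z₂/(Z₁+Z₂), |Z| = 11230 Ω, ∠Z = 78.94°
cos φ = cos(78.94°) = 0.1919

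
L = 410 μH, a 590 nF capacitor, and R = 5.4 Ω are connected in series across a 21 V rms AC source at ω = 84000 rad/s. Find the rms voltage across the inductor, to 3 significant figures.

X_L = ωL = 34.4 Ω
X_C = 1/(ωC) = 20.2 Ω
Net reactance X = X_L − X_C = 14.3 Ω
Z = 5.40 + j14.3 Ω
|Z| = √(5.40² + 14.3²) = 15.3 Ω
I = V/|Z| = 1.38 A
V_L = I·|Z_L| = 1.38 × 34.4 = 47.4 V

47.4 V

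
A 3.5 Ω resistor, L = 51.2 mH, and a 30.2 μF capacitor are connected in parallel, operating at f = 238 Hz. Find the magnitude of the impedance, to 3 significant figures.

3.48 Ω

ω = 2πf = 1495 rad/s
X_L = ωL = 76.6 Ω
X_C = 1/(ωC) = 22.1 Ω
Parallel: admittances add. Y = 1/R + 1/(jωL) + jωC
Y = (0.286 + j0.0321) S
|Y| = 0.288 S → |Z| = 1/|Y| = 3.48 Ω, ∠Z = −∠Y = -6.41°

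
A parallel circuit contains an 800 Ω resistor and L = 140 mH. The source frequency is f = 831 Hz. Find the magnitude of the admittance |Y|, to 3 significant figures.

1.85 mS

ω = 2πf = 5221 rad/s
X_L = ωL = 731 Ω
Parallel: admittances add. Y = 1/R + 1/(jωL)
Y = (0.00125 − j0.00137) S
|Y| = 0.00185 S → |Z| = 1/|Y| = 540 Ω, ∠Z = −∠Y = 47.6°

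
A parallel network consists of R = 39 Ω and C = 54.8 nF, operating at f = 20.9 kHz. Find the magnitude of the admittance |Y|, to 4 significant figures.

26.63 mS

ω = 2πf = 131300 rad/s
X_C = 1/(ωC) = 139.0 Ω
Parallel: admittances add. Y = 1/R + jωC
Y = (0.02564 + j0.007196) S
|Y| = 0.02663 S → |Z| = 1/|Y| = 37.55 Ω, ∠Z = −∠Y = -15.68°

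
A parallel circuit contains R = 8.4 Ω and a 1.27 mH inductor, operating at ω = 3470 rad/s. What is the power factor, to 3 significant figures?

0.465

X_L = ωL = 4.41 Ω
Parallel: admittances add. Y = 1/R + 1/(jωL)
Y = (0.119 − j0.227) S
|Y| = 0.256 S → |Z| = 1/|Y| = 3.90 Ω, ∠Z = −∠Y = 62.3°
cos φ = cos(62.3°) = 0.465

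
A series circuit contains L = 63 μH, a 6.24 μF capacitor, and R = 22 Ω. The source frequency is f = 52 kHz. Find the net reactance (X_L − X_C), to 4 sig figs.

20.09 Ω

ω = 2πf = 326700 rad/s
X_L = ωL = 20.58 Ω
X_C = 1/(ωC) = 0.4905 Ω
X = 20.58 − 0.4905 = 20.09 Ω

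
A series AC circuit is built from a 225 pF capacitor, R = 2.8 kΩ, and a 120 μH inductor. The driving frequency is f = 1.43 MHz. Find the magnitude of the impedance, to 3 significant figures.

ω = 2πf = 8.985e+06 rad/s
X_L = ωL = 1080 Ω
X_C = 1/(ωC) = 495 Ω
Net reactance X = X_L − X_C = 584 Ω
Z = 2800 + j584 Ω
|Z| = √(2800² + 584²) = 2860 Ω

2860 Ω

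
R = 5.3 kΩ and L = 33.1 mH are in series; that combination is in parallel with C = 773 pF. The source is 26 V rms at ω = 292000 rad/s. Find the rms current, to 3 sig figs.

3.97 mA

X_L = ωL = 9670 Ω
X_C = 1/(ωC) = 4430 Ω
Branch 1 (R+jX_L): Z₁ = 5300 + j9670 Ω, |Z₁| = 11000 Ω
Branch 2 (−jX_C): Z₂ = −j4430 Ω
Parallel: Z = Z₁Z₂/(Z₁+Z₂), |Z| = 6560 Ω, ∠Z = -73.4°
I = V/|Z| = 26/6560 = 3.97 mA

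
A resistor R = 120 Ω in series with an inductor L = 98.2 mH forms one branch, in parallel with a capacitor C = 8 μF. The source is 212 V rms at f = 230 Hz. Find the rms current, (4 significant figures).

ω = 2πf = 1445 rad/s
X_L = ωL = 141.9 Ω
X_C = 1/(ωC) = 86.50 Ω
Branch 1 (R+jX_L): Z₁ = 120.0 + j141.9 Ω, |Z₁| = 185.8 Ω
Branch 2 (−jX_C): Z₂ = −j86.50 Ω
Parallel: Z = Z₁Z₂/(Z₁+Z₂), |Z| = 121.6 Ω, ∠Z = -65.00°
I = V/|Z| = 212/121.6 = 1.743 A

1.743 A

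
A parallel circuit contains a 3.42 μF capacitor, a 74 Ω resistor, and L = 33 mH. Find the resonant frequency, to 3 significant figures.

474 Hz

ω₀ = 1/√(LC) = 1/√(0.033 × 3.42e-06) = 2977 rad/s
f₀ = ω₀/(2π) = 474 Hz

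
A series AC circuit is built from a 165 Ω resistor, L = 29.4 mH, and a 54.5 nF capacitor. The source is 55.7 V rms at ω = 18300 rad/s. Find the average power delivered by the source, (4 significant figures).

X_L = ωL = 538.0 Ω
X_C = 1/(ωC) = 1003 Ω
Net reactance X = X_L − X_C = -464.6 Ω
Z = 165.0 − j464.6 Ω
|Z| = √(165.0² + 464.6²) = 493.1 Ω
∠Z = arctan(-464.6/165.0) = -70.45°
I = V/|Z| = 113.0 mA
P = VI cos φ = 55.7 × 0.1130 × cos(-70.45°) = 2.106 W

2.106 W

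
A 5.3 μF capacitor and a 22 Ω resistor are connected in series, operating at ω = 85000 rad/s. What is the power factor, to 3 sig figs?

X_C = 1/(ωC) = 2.22 Ω
Z = 22.0 − j2.22 Ω
|Z| = √(22.0² + 2.22²) = 22.1 Ω
∠Z = arctan(-2.22/22.0) = -5.76°
cos φ = cos(-5.76°) = 0.995

0.995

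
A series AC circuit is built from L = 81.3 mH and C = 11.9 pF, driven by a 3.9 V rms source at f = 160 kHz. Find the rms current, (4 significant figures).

ω = 2πf = 1.005e+06 rad/s
X_L = ωL = 81730 Ω
X_C = 1/(ωC) = 83590 Ω
Net reactance X = X_L − X_C = -1858 Ω
Z = − j1858 Ω
|Z| = √(0² + 1858²) = 1858 Ω
I = V/|Z| = 3.9/1858 = 2.099 mA

2.099 mA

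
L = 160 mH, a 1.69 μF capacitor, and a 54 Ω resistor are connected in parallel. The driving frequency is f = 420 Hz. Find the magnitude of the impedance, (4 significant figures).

ω = 2πf = 2639 rad/s
X_L = ωL = 422.2 Ω
X_C = 1/(ωC) = 224.2 Ω
Parallel: admittances add. Y = 1/R + 1/(jωL) + jωC
Y = (0.01852 + j0.002091) S
|Y| = 0.01864 S → |Z| = 1/|Y| = 53.66 Ω, ∠Z = −∠Y = -6.444°

53.66 Ω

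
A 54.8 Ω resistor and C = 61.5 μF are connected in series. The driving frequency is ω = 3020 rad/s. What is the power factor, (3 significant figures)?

X_C = 1/(ωC) = 5.38 Ω
Z = 54.8 − j5.38 Ω
|Z| = √(54.8² + 5.38²) = 55.1 Ω
∠Z = arctan(-5.38/54.8) = -5.61°
cos φ = cos(-5.61°) = 0.995

0.995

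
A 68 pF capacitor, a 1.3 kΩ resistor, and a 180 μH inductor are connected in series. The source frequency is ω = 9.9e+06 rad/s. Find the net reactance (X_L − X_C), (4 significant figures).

296.6 Ω

X_L = ωL = 1782 Ω
X_C = 1/(ωC) = 1485 Ω
X = 1782 − 1485 = 296.6 Ω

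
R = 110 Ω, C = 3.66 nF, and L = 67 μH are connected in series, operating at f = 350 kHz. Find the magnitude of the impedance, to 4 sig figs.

ω = 2πf = 2.199e+06 rad/s
X_L = ωL = 147.3 Ω
X_C = 1/(ωC) = 124.2 Ω
Net reactance X = X_L − X_C = 23.10 Ω
Z = 110.0 + j23.10 Ω
|Z| = √(110.0² + 23.10²) = 112.4 Ω

112.4 Ω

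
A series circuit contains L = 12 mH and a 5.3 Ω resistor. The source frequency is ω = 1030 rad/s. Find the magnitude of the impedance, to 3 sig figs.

X_L = ωL = 12.4 Ω
Z = 5.30 + j12.4 Ω
|Z| = √(5.30² + 12.4²) = 13.4 Ω

13.4 Ω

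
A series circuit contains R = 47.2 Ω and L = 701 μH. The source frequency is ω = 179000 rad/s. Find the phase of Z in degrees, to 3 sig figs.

X_L = ωL = 125 Ω
Z = 47.2 + j125 Ω
|Z| = √(47.2² + 125²) = 134 Ω
∠Z = arctan(125/47.2) = 69.4°

69.4°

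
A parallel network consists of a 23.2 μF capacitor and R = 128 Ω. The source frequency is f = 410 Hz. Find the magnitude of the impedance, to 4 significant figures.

16.59 Ω

ω = 2πf = 2576 rad/s
X_C = 1/(ωC) = 16.73 Ω
Parallel: admittances add. Y = 1/R + jωC
Y = (0.007812 + j0.05977) S
|Y| = 0.06027 S → |Z| = 1/|Y| = 16.59 Ω, ∠Z = −∠Y = -82.55°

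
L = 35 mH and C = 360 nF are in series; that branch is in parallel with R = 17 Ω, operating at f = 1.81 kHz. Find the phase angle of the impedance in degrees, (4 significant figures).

ω = 2πf = 11370 rad/s
X_L = ωL = 398.0 Ω
X_C = 1/(ωC) = 244.3 Ω
Branch 1: Z₁ = R = 17.00 Ω
Branch 2 (series LC): Z₂ = j(X_L − X_C) = j153.8 Ω
Parallel: Z = Z₁Z₂/(Z₁+Z₂), |Z| = 16.90 Ω, ∠Z = 6.308°

6.308°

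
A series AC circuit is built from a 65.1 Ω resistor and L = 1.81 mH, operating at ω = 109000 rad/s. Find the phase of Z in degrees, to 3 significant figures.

71.7°

X_L = ωL = 197 Ω
Z = 65.1 + j197 Ω
|Z| = √(65.1² + 197²) = 208 Ω
∠Z = arctan(197/65.1) = 71.7°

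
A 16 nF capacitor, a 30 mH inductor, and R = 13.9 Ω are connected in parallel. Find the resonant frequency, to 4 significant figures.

ω₀ = 1/√(LC) = 1/√(0.03 × 1.6e-08) = 45640 rad/s
f₀ = ω₀/(2π) = 7.264 kHz

7.264 kHz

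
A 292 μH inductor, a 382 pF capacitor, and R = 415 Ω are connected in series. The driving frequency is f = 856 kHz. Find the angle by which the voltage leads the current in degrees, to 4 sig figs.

ω = 2πf = 5.378e+06 rad/s
X_L = ωL = 1570 Ω
X_C = 1/(ωC) = 486.7 Ω
Net reactance X = X_L − X_C = 1084 Ω
Z = 415.0 + j1084 Ω
|Z| = √(415.0² + 1084²) = 1161 Ω
∠Z = arctan(1084/415.0) = 69.05°

69.05°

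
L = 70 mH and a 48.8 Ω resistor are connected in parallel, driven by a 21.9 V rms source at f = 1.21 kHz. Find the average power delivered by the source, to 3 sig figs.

ω = 2πf = 7603 rad/s
X_L = ωL = 532 Ω
Parallel: admittances add. Y = 1/R + 1/(jωL)
Y = (0.0205 − j0.00188) S
|Y| = 0.0206 S → |Z| = 1/|Y| = 48.6 Ω, ∠Z = −∠Y = 5.24°
I = V/|Z| = 451 mA
P = VI cos φ = 21.9 × 0.451 × cos(5.24°) = 9.83 W

9.83 W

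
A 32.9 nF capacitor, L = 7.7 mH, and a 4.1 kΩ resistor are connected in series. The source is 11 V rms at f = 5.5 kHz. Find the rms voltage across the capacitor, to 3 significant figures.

ω = 2πf = 34560 rad/s
X_L = ωL = 266 Ω
X_C = 1/(ωC) = 880 Ω
Net reactance X = X_L − X_C = -613 Ω
Z = 4100 − j613 Ω
|Z| = √(4100² + 613²) = 4150 Ω
I = V/|Z| = 2.65 mA
V_C = I·|Z_C| = 0.00265 × 880 = 2.33 V

2.33 V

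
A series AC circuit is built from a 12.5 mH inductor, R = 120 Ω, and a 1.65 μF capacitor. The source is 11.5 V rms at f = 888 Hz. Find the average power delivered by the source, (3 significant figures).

997 mW

ω = 2πf = 5579 rad/s
X_L = ωL = 69.7 Ω
X_C = 1/(ωC) = 109 Ω
Net reactance X = X_L − X_C = -38.9 Ω
Z = 120 − j38.9 Ω
|Z| = √(120² + 38.9²) = 126 Ω
∠Z = arctan(-38.9/120) = -18.0°
I = V/|Z| = 91.2 mA
P = VI cos φ = 11.5 × 0.0912 × cos(-18.0°) = 997 mW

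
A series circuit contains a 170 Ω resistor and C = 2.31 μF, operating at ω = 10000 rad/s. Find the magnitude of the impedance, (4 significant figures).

175.4 Ω

X_C = 1/(ωC) = 43.29 Ω
Z = 170.0 − j43.29 Ω
|Z| = √(170.0² + 43.29²) = 175.4 Ω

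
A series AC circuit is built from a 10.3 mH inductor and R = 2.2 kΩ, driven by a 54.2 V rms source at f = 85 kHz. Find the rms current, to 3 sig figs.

ω = 2πf = 534100 rad/s
X_L = ωL = 5500 Ω
Z = 2200 + j5500 Ω
|Z| = √(2200² + 5500²) = 5920 Ω
I = V/|Z| = 54.2/5920 = 9.15 mA

9.15 mA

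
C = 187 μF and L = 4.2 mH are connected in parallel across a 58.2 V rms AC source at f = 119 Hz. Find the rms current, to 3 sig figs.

ω = 2πf = 747.7 rad/s
X_L = ωL = 3.14 Ω
X_C = 1/(ωC) = 7.15 Ω
Parallel: admittances add. Y = 1/(jωL) + jωC
Y = (0 − j0.179) S
|Y| = 0.179 S → |Z| = 1/|Y| = 5.60 Ω, ∠Z = −∠Y = 90.0°
I = V/|Z| = 58.2/5.60 = 10.4 A

10.4 A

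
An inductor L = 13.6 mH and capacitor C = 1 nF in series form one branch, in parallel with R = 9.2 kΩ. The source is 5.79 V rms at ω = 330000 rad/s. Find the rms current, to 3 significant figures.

4.02 mA

X_L = ωL = 4490 Ω
X_C = 1/(ωC) = 3030 Ω
Branch 1: Z₁ = R = 9200 Ω
Branch 2 (series LC): Z₂ = j(X_L − X_C) = j1460 Ω
Parallel: Z = Z₁Z₂/(Z₁+Z₂), |Z| = 1440 Ω, ∠Z = 81.0°
I = V/|Z| = 5.79/1440 = 4.02 mA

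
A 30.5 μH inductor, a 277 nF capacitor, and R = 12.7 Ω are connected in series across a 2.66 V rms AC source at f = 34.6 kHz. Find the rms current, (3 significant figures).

165 mA

ω = 2πf = 217400 rad/s
X_L = ωL = 6.63 Ω
X_C = 1/(ωC) = 16.6 Ω
Net reactance X = X_L − X_C = -9.98 Ω
Z = 12.7 − j9.98 Ω
|Z| = √(12.7² + 9.98²) = 16.1 Ω
I = V/|Z| = 2.66/16.1 = 165 mA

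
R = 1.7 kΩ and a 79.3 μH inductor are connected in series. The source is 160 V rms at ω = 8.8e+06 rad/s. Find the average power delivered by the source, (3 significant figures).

X_L = ωL = 698 Ω
Z = 1700 + j698 Ω
|Z| = √(1700² + 698²) = 1840 Ω
∠Z = arctan(698/1700) = 22.3°
I = V/|Z| = 87.1 mA
P = VI cos φ = 160 × 0.0871 × cos(22.3°) = 12.9 W

12.9 W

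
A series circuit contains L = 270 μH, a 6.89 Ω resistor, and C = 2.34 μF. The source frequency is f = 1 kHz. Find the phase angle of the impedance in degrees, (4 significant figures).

-84.07°

ω = 2πf = 6283 rad/s
X_L = ωL = 1.696 Ω
X_C = 1/(ωC) = 68.01 Ω
Net reactance X = X_L − X_C = -66.32 Ω
Z = 6.890 − j66.32 Ω
|Z| = √(6.890² + 66.32²) = 66.68 Ω
∠Z = arctan(-66.32/6.890) = -84.07°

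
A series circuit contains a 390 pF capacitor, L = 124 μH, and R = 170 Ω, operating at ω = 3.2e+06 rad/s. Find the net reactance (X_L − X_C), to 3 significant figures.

-404 Ω

X_L = ωL = 397 Ω
X_C = 1/(ωC) = 801 Ω
X = 397 − 801 = -404 Ω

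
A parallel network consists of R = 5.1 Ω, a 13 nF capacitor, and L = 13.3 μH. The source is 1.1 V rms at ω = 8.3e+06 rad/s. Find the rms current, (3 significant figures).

X_L = ωL = 110 Ω
X_C = 1/(ωC) = 9.27 Ω
Parallel: admittances add. Y = 1/R + 1/(jωL) + jωC
Y = (0.196 + j0.0988) S
|Y| = 0.220 S → |Z| = 1/|Y| = 4.55 Ω, ∠Z = −∠Y = -26.8°
I = V/|Z| = 1.1/4.55 = 242 mA

242 mA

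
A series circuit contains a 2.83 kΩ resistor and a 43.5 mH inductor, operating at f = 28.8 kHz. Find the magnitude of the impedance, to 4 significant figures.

ω = 2πf = 181000 rad/s
X_L = ωL = 7872 Ω
Z = 2830 + j7872 Ω
|Z| = √(2830² + 7872²) = 8365 Ω

8365 Ω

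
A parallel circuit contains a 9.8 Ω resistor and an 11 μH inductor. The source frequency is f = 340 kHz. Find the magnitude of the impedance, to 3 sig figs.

ω = 2πf = 2.136e+06 rad/s
X_L = ωL = 23.5 Ω
Parallel: admittances add. Y = 1/R + 1/(jωL)
Y = (0.102 − j0.0426) S
|Y| = 0.111 S → |Z| = 1/|Y| = 9.04 Ω, ∠Z = −∠Y = 22.6°

9.04 Ω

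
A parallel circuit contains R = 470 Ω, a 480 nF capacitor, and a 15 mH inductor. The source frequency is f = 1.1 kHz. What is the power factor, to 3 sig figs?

ω = 2πf = 6912 rad/s
X_L = ωL = 104 Ω
X_C = 1/(ωC) = 301 Ω
Parallel: admittances add. Y = 1/R + 1/(jωL) + jωC
Y = (0.00213 − j0.00633) S
|Y| = 0.00668 S → |Z| = 1/|Y| = 150 Ω, ∠Z = −∠Y = 71.4°
cos φ = cos(71.4°) = 0.319

0.319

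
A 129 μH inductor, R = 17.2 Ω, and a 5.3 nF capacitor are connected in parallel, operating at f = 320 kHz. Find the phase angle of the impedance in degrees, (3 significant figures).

-6.67°

ω = 2πf = 2.011e+06 rad/s
X_L = ωL = 259 Ω
X_C = 1/(ωC) = 93.8 Ω
Parallel: admittances add. Y = 1/R + 1/(jωL) + jωC
Y = (0.0581 + j0.00680) S
|Y| = 0.0585 S → |Z| = 1/|Y| = 17.1 Ω, ∠Z = −∠Y = -6.67°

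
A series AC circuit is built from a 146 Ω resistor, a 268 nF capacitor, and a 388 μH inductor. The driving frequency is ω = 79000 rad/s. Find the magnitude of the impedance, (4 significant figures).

146.9 Ω

X_L = ωL = 30.65 Ω
X_C = 1/(ωC) = 47.23 Ω
Net reactance X = X_L − X_C = -16.58 Ω
Z = 146.0 − j16.58 Ω
|Z| = √(146.0² + 16.58²) = 146.9 Ω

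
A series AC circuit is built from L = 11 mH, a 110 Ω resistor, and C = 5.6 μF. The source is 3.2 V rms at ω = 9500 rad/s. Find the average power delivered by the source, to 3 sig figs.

57.9 mW

X_L = ωL = 104 Ω
X_C = 1/(ωC) = 18.8 Ω
Net reactance X = X_L − X_C = 85.7 Ω
Z = 110 + j85.7 Ω
|Z| = √(110² + 85.7²) = 139 Ω
∠Z = arctan(85.7/110) = 37.9°
I = V/|Z| = 22.9 mA
P = VI cos φ = 3.2 × 0.0229 × cos(37.9°) = 57.9 mW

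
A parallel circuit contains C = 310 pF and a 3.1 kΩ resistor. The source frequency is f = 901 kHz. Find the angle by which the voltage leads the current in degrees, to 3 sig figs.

-79.6°

ω = 2πf = 5.661e+06 rad/s
X_C = 1/(ωC) = 570 Ω
Parallel: admittances add. Y = 1/R + jωC
Y = (0.000323 + j0.00175) S
|Y| = 0.00178 S → |Z| = 1/|Y| = 560 Ω, ∠Z = −∠Y = -79.6°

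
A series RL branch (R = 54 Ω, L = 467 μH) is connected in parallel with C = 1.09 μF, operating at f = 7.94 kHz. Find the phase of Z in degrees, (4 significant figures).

ω = 2πf = 49890 rad/s
X_L = ωL = 23.30 Ω
X_C = 1/(ωC) = 18.39 Ω
Branch 1 (R+jX_L): Z₁ = 54.00 + j23.30 Ω, |Z₁| = 58.81 Ω
Branch 2 (−jX_C): Z₂ = −j18.39 Ω
Parallel: Z = Z₁Z₂/(Z₁+Z₂), |Z| = 19.95 Ω, ∠Z = -71.86°

-71.86°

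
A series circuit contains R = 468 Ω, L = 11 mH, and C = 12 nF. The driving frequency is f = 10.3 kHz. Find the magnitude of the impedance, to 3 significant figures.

ω = 2πf = 64720 rad/s
X_L = ωL = 712 Ω
X_C = 1/(ωC) = 1290 Ω
Net reactance X = X_L − X_C = -576 Ω
Z = 468 − j576 Ω
|Z| = √(468² + 576²) = 742 Ω

742 Ω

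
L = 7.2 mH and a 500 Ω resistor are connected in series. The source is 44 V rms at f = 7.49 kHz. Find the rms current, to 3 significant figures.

72.8 mA

ω = 2πf = 47060 rad/s
X_L = ωL = 339 Ω
Z = 500 + j339 Ω
|Z| = √(500² + 339²) = 604 Ω
I = V/|Z| = 44/604 = 72.8 mA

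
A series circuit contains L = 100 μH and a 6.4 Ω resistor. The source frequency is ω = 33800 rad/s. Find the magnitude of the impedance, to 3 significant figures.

7.24 Ω

X_L = ωL = 3.38 Ω
Z = 6.40 + j3.38 Ω
|Z| = √(6.40² + 3.38²) = 7.24 Ω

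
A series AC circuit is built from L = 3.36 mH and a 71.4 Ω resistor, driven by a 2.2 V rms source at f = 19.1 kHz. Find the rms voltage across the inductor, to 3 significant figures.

2.17 V

ω = 2πf = 120000 rad/s
X_L = ωL = 403 Ω
Z = 71.4 + j403 Ω
|Z| = √(71.4² + 403²) = 410 Ω
I = V/|Z| = 5.37 mA
V_L = I·|Z_L| = 0.00537 × 403 = 2.17 V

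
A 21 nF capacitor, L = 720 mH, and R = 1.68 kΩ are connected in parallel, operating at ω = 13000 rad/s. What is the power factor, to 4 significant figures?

X_L = ωL = 9360 Ω
X_C = 1/(ωC) = 3663 Ω
Parallel: admittances add. Y = 1/R + 1/(jωL) + jωC
Y = (0.0005952 + j0.0001662) S
|Y| = 0.0006180 S → |Z| = 1/|Y| = 1618 Ω, ∠Z = −∠Y = -15.60°
cos φ = cos(-15.60°) = 0.9632

0.9632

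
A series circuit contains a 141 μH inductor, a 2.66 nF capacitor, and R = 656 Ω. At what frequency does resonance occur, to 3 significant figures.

ω₀ = 1/√(LC) = 1/√(0.000141 × 2.66e-09) = 1.633e+06 rad/s
f₀ = ω₀/(2π) = 260 kHz

260 kHz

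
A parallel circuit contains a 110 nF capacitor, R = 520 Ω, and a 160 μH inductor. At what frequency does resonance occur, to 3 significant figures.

37.9 kHz

ω₀ = 1/√(LC) = 1/√(0.00016 × 1.1e-07) = 238400 rad/s
f₀ = ω₀/(2π) = 37.9 kHz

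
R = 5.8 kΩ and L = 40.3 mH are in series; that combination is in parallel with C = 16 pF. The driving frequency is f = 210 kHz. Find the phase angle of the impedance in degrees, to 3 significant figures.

ω = 2πf = 1.319e+06 rad/s
X_L = ωL = 53200 Ω
X_C = 1/(ωC) = 47400 Ω
Branch 1 (R+jX_L): Z₁ = 5800 + j53200 Ω, |Z₁| = 53500 Ω
Branch 2 (−jX_C): Z₂ = −j47400 Ω
Parallel: Z = Z₁Z₂/(Z₁+Z₂), |Z| = 309000 Ω, ∠Z = -51.3°

-51.3°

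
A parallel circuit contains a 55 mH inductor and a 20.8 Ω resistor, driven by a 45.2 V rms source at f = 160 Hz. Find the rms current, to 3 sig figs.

2.32 A

ω = 2πf = 1005 rad/s
X_L = ωL = 55.3 Ω
Parallel: admittances add. Y = 1/R + 1/(jωL)
Y = (0.0481 − j0.0181) S
|Y| = 0.0514 S → |Z| = 1/|Y| = 19.5 Ω, ∠Z = −∠Y = 20.6°
I = V/|Z| = 45.2/19.5 = 2.32 A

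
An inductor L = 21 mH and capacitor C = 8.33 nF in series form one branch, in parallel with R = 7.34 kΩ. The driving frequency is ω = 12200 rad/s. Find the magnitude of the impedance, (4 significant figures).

X_L = ωL = 256.2 Ω
X_C = 1/(ωC) = 9840 Ω
Branch 1: Z₁ = R = 7340 Ω
Branch 2 (series LC): Z₂ = j(X_L − X_C) = −j9584 Ω
Parallel: Z = Z₁Z₂/(Z₁+Z₂), |Z| = 5827 Ω, ∠Z = -37.45°

5827 Ω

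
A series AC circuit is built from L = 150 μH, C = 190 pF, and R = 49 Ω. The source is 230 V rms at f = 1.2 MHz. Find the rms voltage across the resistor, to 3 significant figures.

ω = 2πf = 7.54e+06 rad/s
X_L = ωL = 1130 Ω
X_C = 1/(ωC) = 698 Ω
Net reactance X = X_L − X_C = 433 Ω
Z = 49.0 + j433 Ω
|Z| = √(49.0² + 433²) = 436 Ω
I = V/|Z| = 528 mA
V_R = I·|Z_R| = 0.528 × 49.0 = 25.9 V

25.9 V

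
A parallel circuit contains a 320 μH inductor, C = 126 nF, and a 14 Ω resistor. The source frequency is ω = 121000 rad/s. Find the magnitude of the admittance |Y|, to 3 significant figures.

X_L = ωL = 38.7 Ω
X_C = 1/(ωC) = 65.6 Ω
Parallel: admittances add. Y = 1/R + 1/(jωL) + jωC
Y = (0.0714 − j0.0106) S
|Y| = 0.0722 S → |Z| = 1/|Y| = 13.8 Ω, ∠Z = −∠Y = 8.43°

72.2 mS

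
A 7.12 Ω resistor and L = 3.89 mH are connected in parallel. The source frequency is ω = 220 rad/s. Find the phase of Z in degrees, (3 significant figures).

X_L = ωL = 0.856 Ω
Parallel: admittances add. Y = 1/R + 1/(jωL)
Y = (0.140 − j1.17) S
|Y| = 1.18 S → |Z| = 1/|Y| = 0.850 Ω, ∠Z = −∠Y = 83.1°

83.1°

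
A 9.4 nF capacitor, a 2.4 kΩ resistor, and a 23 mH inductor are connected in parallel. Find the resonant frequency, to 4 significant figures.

ω₀ = 1/√(LC) = 1/√(0.023 × 9.4e-09) = 68010 rad/s
f₀ = ω₀/(2π) = 10.82 kHz

10.82 kHz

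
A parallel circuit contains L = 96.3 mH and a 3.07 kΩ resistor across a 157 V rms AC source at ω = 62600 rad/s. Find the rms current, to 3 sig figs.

X_L = ωL = 6030 Ω
Parallel: admittances add. Y = 1/R + 1/(jωL)
Y = (0.000326 − j0.000166) S
|Y| = 0.000366 S → |Z| = 1/|Y| = 2740 Ω, ∠Z = −∠Y = 27.0°
I = V/|Z| = 157/2740 = 57.4 mA

57.4 mA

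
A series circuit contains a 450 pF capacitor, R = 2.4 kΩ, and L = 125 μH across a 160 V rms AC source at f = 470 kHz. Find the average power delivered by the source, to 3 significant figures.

10.4 W

ω = 2πf = 2.953e+06 rad/s
X_L = ωL = 369 Ω
X_C = 1/(ωC) = 753 Ω
Net reactance X = X_L − X_C = -383 Ω
Z = 2400 − j383 Ω
|Z| = √(2400² + 383²) = 2430 Ω
∠Z = arctan(-383/2400) = -9.08°
I = V/|Z| = 65.8 mA
P = VI cos φ = 160 × 0.0658 × cos(-9.08°) = 10.4 W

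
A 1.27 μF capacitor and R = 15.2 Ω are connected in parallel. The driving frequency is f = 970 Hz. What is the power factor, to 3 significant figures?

ω = 2πf = 6095 rad/s
X_C = 1/(ωC) = 129 Ω
Parallel: admittances add. Y = 1/R + jωC
Y = (0.0658 + j0.00774) S
|Y| = 0.0662 S → |Z| = 1/|Y| = 15.1 Ω, ∠Z = −∠Y = -6.71°
cos φ = cos(-6.71°) = 0.993

0.993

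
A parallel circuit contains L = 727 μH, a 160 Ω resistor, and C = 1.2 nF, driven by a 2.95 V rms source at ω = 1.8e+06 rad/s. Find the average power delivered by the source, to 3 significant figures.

X_L = ωL = 1310 Ω
X_C = 1/(ωC) = 463 Ω
Parallel: admittances add. Y = 1/R + 1/(jωL) + jωC
Y = (0.00625 + j0.00140) S
|Y| = 0.00640 S → |Z| = 1/|Y| = 156 Ω, ∠Z = −∠Y = -12.6°
I = V/|Z| = 18.9 mA
P = VI cos φ = 2.95 × 0.0189 × cos(-12.6°) = 54.4 mW

54.4 mW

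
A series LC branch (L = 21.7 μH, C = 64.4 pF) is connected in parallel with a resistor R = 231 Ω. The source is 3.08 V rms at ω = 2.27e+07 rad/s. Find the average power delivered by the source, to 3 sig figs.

41.1 mW

X_L = ωL = 493 Ω
X_C = 1/(ωC) = 684 Ω
Branch 1: Z₁ = R = 231 Ω
Branch 2 (series LC): Z₂ = j(X_L − X_C) = −j191 Ω
Parallel: Z = Z₁Z₂/(Z₁+Z₂), |Z| = 147 Ω, ∠Z = -50.3°
I = V/|Z| = 20.9 mA
P = VI cos φ = 3.08 × 0.0209 × cos(-50.3°) = 41.1 mW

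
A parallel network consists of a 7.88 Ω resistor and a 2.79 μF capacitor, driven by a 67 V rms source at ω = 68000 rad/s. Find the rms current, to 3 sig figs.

X_C = 1/(ωC) = 5.27 Ω
Parallel: admittances add. Y = 1/R + jωC
Y = (0.127 + j0.190) S
|Y| = 0.228 S → |Z| = 1/|Y| = 4.38 Ω, ∠Z = −∠Y = -56.2°
I = V/|Z| = 67/4.38 = 15.3 A

15.3 A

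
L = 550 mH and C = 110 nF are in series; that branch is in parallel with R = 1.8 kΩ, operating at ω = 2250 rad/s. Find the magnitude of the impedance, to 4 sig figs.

1515 Ω

X_L = ωL = 1238 Ω
X_C = 1/(ωC) = 4040 Ω
Branch 1: Z₁ = R = 1800 Ω
Branch 2 (series LC): Z₂ = j(X_L − X_C) = −j2803 Ω
Parallel: Z = Z₁Z₂/(Z₁+Z₂), |Z| = 1515 Ω, ∠Z = -32.71°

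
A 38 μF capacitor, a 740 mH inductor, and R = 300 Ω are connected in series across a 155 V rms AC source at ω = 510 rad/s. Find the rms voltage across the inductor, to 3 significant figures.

132 V

X_L = ωL = 377 Ω
X_C = 1/(ωC) = 51.6 Ω
Net reactance X = X_L − X_C = 326 Ω
Z = 300 + j326 Ω
|Z| = √(300² + 326²) = 443 Ω
I = V/|Z| = 350 mA
V_L = I·|Z_L| = 0.350 × 377 = 132 V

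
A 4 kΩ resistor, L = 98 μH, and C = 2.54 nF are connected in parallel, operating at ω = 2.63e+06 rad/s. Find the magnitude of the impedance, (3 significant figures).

356 Ω

X_L = ωL = 258 Ω
X_C = 1/(ωC) = 150 Ω
Parallel: admittances add. Y = 1/R + 1/(jωL) + jωC
Y = (0.000250 + j0.00280) S
|Y| = 0.00281 S → |Z| = 1/|Y| = 356 Ω, ∠Z = −∠Y = -84.9°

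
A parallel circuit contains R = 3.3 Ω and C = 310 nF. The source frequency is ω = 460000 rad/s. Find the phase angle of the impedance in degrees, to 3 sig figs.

X_C = 1/(ωC) = 7.01 Ω
Parallel: admittances add. Y = 1/R + jωC
Y = (0.303 + j0.143) S
|Y| = 0.335 S → |Z| = 1/|Y| = 2.99 Ω, ∠Z = −∠Y = -25.2°

-25.2°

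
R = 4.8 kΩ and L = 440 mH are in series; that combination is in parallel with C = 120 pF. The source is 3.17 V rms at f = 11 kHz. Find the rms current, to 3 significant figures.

ω = 2πf = 69120 rad/s
X_L = ωL = 30400 Ω
X_C = 1/(ωC) = 121000 Ω
Branch 1 (R+jX_L): Z₁ = 4800 + j30400 Ω, |Z₁| = 30800 Ω
Branch 2 (−jX_C): Z₂ = −j121000 Ω
Parallel: Z = Z₁Z₂/(Z₁+Z₂), |Z| = 41100 Ω, ∠Z = 78.0°
I = V/|Z| = 3.17/41100 = 77.1 μA

77.1 μA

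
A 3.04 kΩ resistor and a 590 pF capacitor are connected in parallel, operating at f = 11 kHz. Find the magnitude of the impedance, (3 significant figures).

3020 Ω

ω = 2πf = 69120 rad/s
X_C = 1/(ωC) = 24500 Ω
Parallel: admittances add. Y = 1/R + jωC
Y = (0.000329 + j4.08e-05) S
|Y| = 0.000331 S → |Z| = 1/|Y| = 3020 Ω, ∠Z = −∠Y = -7.07°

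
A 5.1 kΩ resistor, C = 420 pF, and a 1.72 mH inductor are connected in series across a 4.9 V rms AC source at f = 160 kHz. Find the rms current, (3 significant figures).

953 μA

ω = 2πf = 1.005e+06 rad/s
X_L = ωL = 1730 Ω
X_C = 1/(ωC) = 2370 Ω
Net reactance X = X_L − X_C = -639 Ω
Z = 5100 − j639 Ω
|Z| = √(5100² + 639²) = 5140 Ω
I = V/|Z| = 4.9/5140 = 953 μA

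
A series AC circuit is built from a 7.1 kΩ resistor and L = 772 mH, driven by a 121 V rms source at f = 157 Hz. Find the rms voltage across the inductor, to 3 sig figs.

12.9 V

ω = 2πf = 986.5 rad/s
X_L = ωL = 762 Ω
Z = 7100 + j762 Ω
|Z| = √(7100² + 762²) = 7140 Ω
I = V/|Z| = 16.9 mA
V_L = I·|Z_L| = 0.0169 × 762 = 12.9 V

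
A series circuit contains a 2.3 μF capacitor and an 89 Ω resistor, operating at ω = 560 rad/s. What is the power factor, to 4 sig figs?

X_C = 1/(ωC) = 776.4 Ω
Z = 89.00 − j776.4 Ω
|Z| = √(89.00² + 776.4²) = 781.5 Ω
∠Z = arctan(-776.4/89.00) = -83.46°
cos φ = cos(-83.46°) = 0.1139

0.1139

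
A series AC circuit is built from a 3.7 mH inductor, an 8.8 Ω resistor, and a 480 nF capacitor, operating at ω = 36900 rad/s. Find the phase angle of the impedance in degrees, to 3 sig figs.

83.7°

X_L = ωL = 137 Ω
X_C = 1/(ωC) = 56.5 Ω
Net reactance X = X_L − X_C = 80.1 Ω
Z = 8.80 + j80.1 Ω
|Z| = √(8.80² + 80.1²) = 80.6 Ω
∠Z = arctan(80.1/8.80) = 83.7°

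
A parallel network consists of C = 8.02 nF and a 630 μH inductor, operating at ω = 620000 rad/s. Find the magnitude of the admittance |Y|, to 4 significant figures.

2.412 mS

X_L = ωL = 390.6 Ω
X_C = 1/(ωC) = 201.1 Ω
Parallel: admittances add. Y = 1/(jωL) + jωC
Y = (0 + j0.002412) S
|Y| = 0.002412 S → |Z| = 1/|Y| = 414.6 Ω, ∠Z = −∠Y = -90.00°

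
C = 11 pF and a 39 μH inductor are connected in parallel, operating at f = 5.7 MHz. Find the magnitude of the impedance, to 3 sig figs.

3110 Ω

ω = 2πf = 3.581e+07 rad/s
X_L = ωL = 1400 Ω
X_C = 1/(ωC) = 2540 Ω
Parallel: admittances add. Y = 1/(jωL) + jωC
Y = (0 − j0.000322) S
|Y| = 0.000322 S → |Z| = 1/|Y| = 3110 Ω, ∠Z = −∠Y = 90.0°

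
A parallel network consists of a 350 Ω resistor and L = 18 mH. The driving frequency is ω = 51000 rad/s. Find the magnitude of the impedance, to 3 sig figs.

X_L = ωL = 918 Ω
Parallel: admittances add. Y = 1/R + 1/(jωL)
Y = (0.00286 − j0.00109) S
|Y| = 0.00306 S → |Z| = 1/|Y| = 327 Ω, ∠Z = −∠Y = 20.9°

327 Ω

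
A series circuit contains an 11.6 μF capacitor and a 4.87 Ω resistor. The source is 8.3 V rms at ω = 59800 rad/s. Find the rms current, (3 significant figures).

X_C = 1/(ωC) = 1.44 Ω
Z = 4.87 − j1.44 Ω
|Z| = √(4.87² + 1.44²) = 5.08 Ω
I = V/|Z| = 8.3/5.08 = 1.63 A

1.63 A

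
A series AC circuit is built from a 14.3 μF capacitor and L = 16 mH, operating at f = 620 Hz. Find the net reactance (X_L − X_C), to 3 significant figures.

ω = 2πf = 3896 rad/s
X_L = ωL = 62.3 Ω
X_C = 1/(ωC) = 18.0 Ω
X = 62.3 − 18.0 = 44.4 Ω

44.4 Ω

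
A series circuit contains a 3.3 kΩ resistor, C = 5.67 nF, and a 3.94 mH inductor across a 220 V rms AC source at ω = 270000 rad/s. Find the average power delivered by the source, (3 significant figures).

14.4 W

X_L = ωL = 1060 Ω
X_C = 1/(ωC) = 653 Ω
Net reactance X = X_L − X_C = 411 Ω
Z = 3300 + j411 Ω
|Z| = √(3300² + 411²) = 3330 Ω
∠Z = arctan(411/3300) = 7.09°
I = V/|Z| = 66.2 mA
P = VI cos φ = 220 × 0.0662 × cos(7.09°) = 14.4 W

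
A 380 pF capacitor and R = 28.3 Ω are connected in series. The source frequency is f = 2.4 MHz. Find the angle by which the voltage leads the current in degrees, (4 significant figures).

ω = 2πf = 1.508e+07 rad/s
X_C = 1/(ωC) = 174.5 Ω
Z = 28.30 − j174.5 Ω
|Z| = √(28.30² + 174.5²) = 176.8 Ω
∠Z = arctan(-174.5/28.30) = -80.79°

-80.79°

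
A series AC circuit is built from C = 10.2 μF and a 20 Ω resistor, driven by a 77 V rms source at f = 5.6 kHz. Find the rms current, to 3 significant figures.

ω = 2πf = 35190 rad/s
X_C = 1/(ωC) = 2.79 Ω
Z = 20.0 − j2.79 Ω
|Z| = √(20.0² + 2.79²) = 20.2 Ω
I = V/|Z| = 77/20.2 = 3.81 A

3.81 A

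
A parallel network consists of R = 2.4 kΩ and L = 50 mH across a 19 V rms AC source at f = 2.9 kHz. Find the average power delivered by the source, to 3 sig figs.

150 mW

ω = 2πf = 18220 rad/s
X_L = ωL = 911 Ω
Parallel: admittances add. Y = 1/R + 1/(jωL)
Y = (0.000417 − j0.00110) S
|Y| = 0.00117 S → |Z| = 1/|Y| = 852 Ω, ∠Z = −∠Y = 69.2°
I = V/|Z| = 22.3 mA
P = VI cos φ = 19 × 0.0223 × cos(69.2°) = 150 mW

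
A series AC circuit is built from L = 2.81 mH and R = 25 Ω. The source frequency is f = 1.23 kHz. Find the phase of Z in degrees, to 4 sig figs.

ω = 2πf = 7728 rad/s
X_L = ωL = 21.72 Ω
Z = 25.00 + j21.72 Ω
|Z| = √(25.00² + 21.72²) = 33.12 Ω
∠Z = arctan(21.72/25.00) = 40.98°

40.98°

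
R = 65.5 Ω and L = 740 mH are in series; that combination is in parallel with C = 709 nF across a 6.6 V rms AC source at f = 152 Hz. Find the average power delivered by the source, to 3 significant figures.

5.66 mW

ω = 2πf = 955.0 rad/s
X_L = ωL = 707 Ω
X_C = 1/(ωC) = 1480 Ω
Branch 1 (R+jX_L): Z₁ = 65.5 + j707 Ω, |Z₁| = 710 Ω
Branch 2 (−jX_C): Z₂ = −j1480 Ω
Parallel: Z = Z₁Z₂/(Z₁+Z₂), |Z| = 1360 Ω, ∠Z = 79.8°
I = V/|Z| = 4.87 mA
P = VI cos φ = 6.6 × 0.00487 × cos(79.8°) = 5.66 mW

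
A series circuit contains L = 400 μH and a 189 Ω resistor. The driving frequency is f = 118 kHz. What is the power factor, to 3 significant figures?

0.537

ω = 2πf = 741400 rad/s
X_L = ωL = 297 Ω
Z = 189 + j297 Ω
|Z| = √(189² + 297²) = 352 Ω
∠Z = arctan(297/189) = 57.5°
cos φ = cos(57.5°) = 0.537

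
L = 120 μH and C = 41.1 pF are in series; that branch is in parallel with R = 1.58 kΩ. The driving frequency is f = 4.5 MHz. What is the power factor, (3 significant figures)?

ω = 2πf = 2.827e+07 rad/s
X_L = ωL = 3390 Ω
X_C = 1/(ωC) = 861 Ω
Branch 1: Z₁ = R = 1580 Ω
Branch 2 (series LC): Z₂ = j(X_L − X_C) = j2530 Ω
Parallel: Z = Z₁Z₂/(Z₁+Z₂), |Z| = 1340 Ω, ∠Z = 32.0°
cos φ = cos(32.0°) = 0.848

0.848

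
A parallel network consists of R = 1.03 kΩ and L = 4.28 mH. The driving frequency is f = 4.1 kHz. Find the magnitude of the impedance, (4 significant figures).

109.6 Ω

ω = 2πf = 25760 rad/s
X_L = ωL = 110.3 Ω
Parallel: admittances add. Y = 1/R + 1/(jωL)
Y = (0.0009709 − j0.009070) S
|Y| = 0.009122 S → |Z| = 1/|Y| = 109.6 Ω, ∠Z = −∠Y = 83.89°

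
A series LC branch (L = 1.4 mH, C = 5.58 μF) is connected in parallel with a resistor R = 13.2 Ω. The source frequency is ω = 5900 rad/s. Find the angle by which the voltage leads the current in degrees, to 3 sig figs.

-30.8°

X_L = ωL = 8.26 Ω
X_C = 1/(ωC) = 30.4 Ω
Branch 1: Z₁ = R = 13.2 Ω
Branch 2 (series LC): Z₂ = j(X_L − X_C) = −j22.1 Ω
Parallel: Z = Z₁Z₂/(Z₁+Z₂), |Z| = 11.3 Ω, ∠Z = -30.8°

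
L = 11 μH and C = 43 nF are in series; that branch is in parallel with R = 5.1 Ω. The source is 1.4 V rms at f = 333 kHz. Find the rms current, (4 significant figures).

298.7 mA

ω = 2πf = 2.092e+06 rad/s
X_L = ωL = 23.02 Ω
X_C = 1/(ωC) = 11.11 Ω
Branch 1: Z₁ = R = 5.100 Ω
Branch 2 (series LC): Z₂ = j(X_L − X_C) = j11.90 Ω
Parallel: Z = Z₁Z₂/(Z₁+Z₂), |Z| = 4.688 Ω, ∠Z = 23.20°
I = V/|Z| = 1.4/4.688 = 298.7 mA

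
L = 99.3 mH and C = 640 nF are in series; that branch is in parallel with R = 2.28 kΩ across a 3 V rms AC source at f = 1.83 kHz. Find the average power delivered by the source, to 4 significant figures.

3.947 mW

ω = 2πf = 11500 rad/s
X_L = ωL = 1142 Ω
X_C = 1/(ωC) = 135.9 Ω
Branch 1: Z₁ = R = 2280 Ω
Branch 2 (series LC): Z₂ = j(X_L − X_C) = j1006 Ω
Parallel: Z = Z₁Z₂/(Z₁+Z₂), |Z| = 920.3 Ω, ∠Z = 66.19°
I = V/|Z| = 3.260 mA
P = VI cos φ = 3 × 0.003260 × cos(66.19°) = 3.947 mW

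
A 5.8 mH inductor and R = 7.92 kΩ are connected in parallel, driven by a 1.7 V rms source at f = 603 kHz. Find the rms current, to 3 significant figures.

228 μA

ω = 2πf = 3.789e+06 rad/s
X_L = ωL = 22000 Ω
Parallel: admittances add. Y = 1/R + 1/(jωL)
Y = (0.000126 − j4.55e-05) S
|Y| = 0.000134 S → |Z| = 1/|Y| = 7450 Ω, ∠Z = −∠Y = 19.8°
I = V/|Z| = 1.7/7450 = 228 μA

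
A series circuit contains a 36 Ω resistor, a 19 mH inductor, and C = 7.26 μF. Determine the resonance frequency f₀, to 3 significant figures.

ω₀ = 1/√(LC) = 1/√(0.019 × 7.26e-06) = 2692 rad/s
f₀ = ω₀/(2π) = 429 Hz

429 Hz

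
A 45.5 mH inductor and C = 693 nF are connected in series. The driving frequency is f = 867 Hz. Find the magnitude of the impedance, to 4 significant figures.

17.03 Ω

ω = 2πf = 5448 rad/s
X_L = ωL = 247.9 Ω
X_C = 1/(ωC) = 264.9 Ω
Net reactance X = X_L − X_C = -17.03 Ω
Z = − j17.03 Ω
|Z| = √(0² + 17.03²) = 17.03 Ω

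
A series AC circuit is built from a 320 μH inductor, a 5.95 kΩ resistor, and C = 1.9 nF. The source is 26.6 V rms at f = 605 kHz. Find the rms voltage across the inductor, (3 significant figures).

ω = 2πf = 3.801e+06 rad/s
X_L = ωL = 1220 Ω
X_C = 1/(ωC) = 138 Ω
Net reactance X = X_L − X_C = 1080 Ω
Z = 5950 + j1080 Ω
|Z| = √(5950² + 1080²) = 6050 Ω
I = V/|Z| = 4.40 mA
V_L = I·|Z_L| = 0.00440 × 1220 = 5.35 V

5.35 V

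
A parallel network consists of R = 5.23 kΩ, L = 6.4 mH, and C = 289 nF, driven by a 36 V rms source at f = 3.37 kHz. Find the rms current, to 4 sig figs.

45.87 mA

ω = 2πf = 21170 rad/s
X_L = ωL = 135.5 Ω
X_C = 1/(ωC) = 163.4 Ω
Parallel: admittances add. Y = 1/R + 1/(jωL) + jωC
Y = (0.0001912 − j0.001260) S
|Y| = 0.001274 S → |Z| = 1/|Y| = 784.8 Ω, ∠Z = −∠Y = 81.37°
I = V/|Z| = 36/784.8 = 45.87 mA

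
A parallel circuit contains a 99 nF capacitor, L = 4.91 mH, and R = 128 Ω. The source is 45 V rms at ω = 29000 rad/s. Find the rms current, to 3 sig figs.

398 mA

X_L = ωL = 142 Ω
X_C = 1/(ωC) = 348 Ω
Parallel: admittances add. Y = 1/R + 1/(jωL) + jωC
Y = (0.00781 − j0.00415) S
|Y| = 0.00885 S → |Z| = 1/|Y| = 113 Ω, ∠Z = −∠Y = 28.0°
I = V/|Z| = 45/113 = 398 mA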